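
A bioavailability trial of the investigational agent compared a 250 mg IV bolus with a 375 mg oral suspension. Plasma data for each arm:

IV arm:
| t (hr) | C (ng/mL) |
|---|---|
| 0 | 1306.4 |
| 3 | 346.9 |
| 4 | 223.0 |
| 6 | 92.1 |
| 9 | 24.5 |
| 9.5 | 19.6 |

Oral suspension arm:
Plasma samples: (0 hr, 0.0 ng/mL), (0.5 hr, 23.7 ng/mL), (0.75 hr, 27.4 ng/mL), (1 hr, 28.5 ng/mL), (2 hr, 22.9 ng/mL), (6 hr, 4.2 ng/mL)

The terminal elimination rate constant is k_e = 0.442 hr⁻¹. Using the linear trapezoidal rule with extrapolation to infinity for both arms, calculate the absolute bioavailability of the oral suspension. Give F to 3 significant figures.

F = 0.0219

Trapezoidal AUC_0→9.5 (IV):
  [0→3]: (1306.4+346.9)/2 × 3 = 2479.95
  [3→4]: (346.9+223.0)/2 × 1 = 284.95
  [4→6]: (223.0+92.1)/2 × 2 = 315.1
  [6→9]: (92.1+24.5)/2 × 3 = 174.9
  [9→9.5]: (24.5+19.6)/2 × 0.5 = 11.025
  Sum = 3265.925 ng/mL·hr
IV tail: 19.6/0.442 = 44.344; AUC_iv,0→∞ = 3265.925 + 44.344 = 3310.269 ng/mL·hr
Trapezoidal AUC_0→6 (oral suspension):
  [0→0.5]: (0.0+23.7)/2 × 0.5 = 5.925
  [0.5→0.75]: (23.7+27.4)/2 × 0.25 = 6.3875
  [0.75→1]: (27.4+28.5)/2 × 0.25 = 6.9875
  [1→2]: (28.5+22.9)/2 × 1 = 25.7
  [2→6]: (22.9+4.2)/2 × 4 = 54.2
  Sum = 99.2 ng/mL·hr
oral suspension tail: 4.2/0.442 = 9.502; AUC_ev,0→∞ = 99.2 + 9.502 = 108.702 ng/mL·hr
F = (AUC_ev/D_ev)/(AUC_iv/D_iv) = (108.702/375)/(3310.269/250) = 0.289872/13.241076 = 0.0219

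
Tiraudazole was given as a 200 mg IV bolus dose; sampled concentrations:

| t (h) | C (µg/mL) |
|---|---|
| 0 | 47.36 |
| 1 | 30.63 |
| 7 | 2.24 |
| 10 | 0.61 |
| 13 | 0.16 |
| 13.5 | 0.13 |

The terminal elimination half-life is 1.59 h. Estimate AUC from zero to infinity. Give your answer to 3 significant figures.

Trapezoidal AUC_0→13.5:
  [0→1]: (47.36+30.63)/2 × 1 = 38.995
  [1→7]: (30.63+2.24)/2 × 6 = 98.61
  [7→10]: (2.24+0.61)/2 × 3 = 4.275
  [10→13]: (0.61+0.16)/2 × 3 = 1.155
  [13→13.5]: (0.16+0.13)/2 × 0.5 = 0.0725
  Sum = 143.1075 µg/mL·h
k_e = ln2 / t½ = 0.693147 / 1.59 = 0.4359 h^-1
Extrapolated tail: C_last / k_e = 0.13 / 0.4359 = 0.298
AUC_0→∞ = 143.1075 + 0.298 = 143.4055 µg/mL·h

AUC = 143 µg/mL·h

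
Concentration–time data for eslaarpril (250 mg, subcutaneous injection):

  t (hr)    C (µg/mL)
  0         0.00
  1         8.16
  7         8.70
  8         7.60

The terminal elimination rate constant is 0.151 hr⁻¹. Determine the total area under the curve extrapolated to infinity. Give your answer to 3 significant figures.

Trapezoidal AUC_0→8:
  [0→1]: (0.00+8.16)/2 × 1 = 4.08
  [1→7]: (8.16+8.70)/2 × 6 = 50.58
  [7→8]: (8.70+7.60)/2 × 1 = 8.15
  Sum = 62.81 µg/mL·hr
Extrapolated tail: C_last / k_e = 7.60 / 0.151 = 50.331
AUC_0→∞ = 62.81 + 50.331 = 113.141 µg/mL·hr

AUC = 113 µg/mL·hr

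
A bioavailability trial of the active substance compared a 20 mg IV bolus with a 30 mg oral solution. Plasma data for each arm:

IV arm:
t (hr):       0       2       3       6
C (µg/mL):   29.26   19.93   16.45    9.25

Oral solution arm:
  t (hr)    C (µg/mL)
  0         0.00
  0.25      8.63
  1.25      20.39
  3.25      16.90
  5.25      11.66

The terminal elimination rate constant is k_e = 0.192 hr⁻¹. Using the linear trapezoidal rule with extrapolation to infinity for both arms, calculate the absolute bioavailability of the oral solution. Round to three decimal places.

F = 0.615

Trapezoidal AUC_0→6 (IV):
  [0→2]: (29.26+19.93)/2 × 2 = 49.19
  [2→3]: (19.93+16.45)/2 × 1 = 18.19
  [3→6]: (16.45+9.25)/2 × 3 = 38.55
  Sum = 105.93 µg/mL·hr
IV tail: 9.25/0.192 = 48.177; AUC_iv,0→∞ = 105.93 + 48.177 = 154.107 µg/mL·hr
Trapezoidal AUC_0→5.25 (oral solution):
  [0→0.25]: (0.00+8.63)/2 × 0.25 = 1.07875
  [0.25→1.25]: (8.63+20.39)/2 × 1 = 14.51
  [1.25→3.25]: (20.39+16.90)/2 × 2 = 37.29
  [3.25→5.25]: (16.90+11.66)/2 × 2 = 28.56
  Sum = 81.43875 µg/mL·hr
oral solution tail: 11.66/0.192 = 60.729; AUC_ev,0→∞ = 81.43875 + 60.729 = 142.16775 µg/mL·hr
F = (AUC_ev/D_ev)/(AUC_iv/D_iv) = (142.16775/30)/(154.107/20) = 4.738925/7.70535 = 0.6150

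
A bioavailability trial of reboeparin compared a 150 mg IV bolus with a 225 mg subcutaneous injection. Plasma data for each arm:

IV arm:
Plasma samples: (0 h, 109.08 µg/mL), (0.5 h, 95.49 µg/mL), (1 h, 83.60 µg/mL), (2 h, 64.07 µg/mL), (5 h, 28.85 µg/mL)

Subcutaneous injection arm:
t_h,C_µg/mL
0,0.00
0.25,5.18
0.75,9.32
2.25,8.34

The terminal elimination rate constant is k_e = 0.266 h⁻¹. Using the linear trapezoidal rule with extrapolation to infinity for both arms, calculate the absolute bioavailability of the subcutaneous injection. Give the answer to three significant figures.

Trapezoidal AUC_0→5 (IV):
  [0→0.5]: (109.08+95.49)/2 × 0.5 = 51.1425
  [0.5→1]: (95.49+83.60)/2 × 0.5 = 44.7725
  [1→2]: (83.60+64.07)/2 × 1 = 73.835
  [2→5]: (64.07+28.85)/2 × 3 = 139.38
  Sum = 309.13 µg/mL·h
IV tail: 28.85/0.266 = 108.459; AUC_iv,0→∞ = 309.13 + 108.459 = 417.589 µg/mL·h
Trapezoidal AUC_0→2.25 (subcutaneous injection):
  [0→0.25]: (0.00+5.18)/2 × 0.25 = 0.6475
  [0.25→0.75]: (5.18+9.32)/2 × 0.5 = 3.625
  [0.75→2.25]: (9.32+8.34)/2 × 1.5 = 13.245
  Sum = 17.5175 µg/mL·h
subcutaneous injection tail: 8.34/0.266 = 31.353; AUC_ev,0→∞ = 17.5175 + 31.353 = 48.8705 µg/mL·h
F = (AUC_ev/D_ev)/(AUC_iv/D_iv) = (48.8705/225)/(417.589/150) = 0.217202/2.78393 = 0.0780

F = 0.0780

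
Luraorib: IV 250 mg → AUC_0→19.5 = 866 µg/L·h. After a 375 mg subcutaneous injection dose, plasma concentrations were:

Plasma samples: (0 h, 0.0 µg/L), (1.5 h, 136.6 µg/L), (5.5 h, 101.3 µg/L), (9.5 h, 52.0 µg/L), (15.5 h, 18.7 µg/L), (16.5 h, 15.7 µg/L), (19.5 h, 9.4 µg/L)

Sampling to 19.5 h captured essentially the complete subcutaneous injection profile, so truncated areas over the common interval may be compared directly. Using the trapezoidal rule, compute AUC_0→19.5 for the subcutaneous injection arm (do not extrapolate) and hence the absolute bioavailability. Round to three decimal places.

F = 0.887

Trapezoidal AUC_0→19.5 (subcutaneous injection):
  [0→1.5]: (0.0+136.6)/2 × 1.5 = 102.45
  [1.5→5.5]: (136.6+101.3)/2 × 4 = 475.8
  [5.5→9.5]: (101.3+52.0)/2 × 4 = 306.6
  [9.5→15.5]: (52.0+18.7)/2 × 6 = 212.1
  [15.5→16.5]: (18.7+15.7)/2 × 1 = 17.2
  [16.5→19.5]: (15.7+9.4)/2 × 3 = 37.65
  Sum = 1151.8 µg/L·h
F = (AUC_ev/D_ev)/(AUC_iv/D_iv) = (1151.8/375)/(866/250) = 3.07147/3.464 = 0.8867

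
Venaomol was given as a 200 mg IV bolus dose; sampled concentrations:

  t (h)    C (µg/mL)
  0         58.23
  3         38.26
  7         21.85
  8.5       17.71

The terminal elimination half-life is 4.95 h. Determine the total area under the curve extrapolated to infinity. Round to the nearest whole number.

AUC = 421 µg/mL·h

Trapezoidal AUC_0→8.5:
  [0→3]: (58.23+38.26)/2 × 3 = 144.735
  [3→7]: (38.26+21.85)/2 × 4 = 120.22
  [7→8.5]: (21.85+17.71)/2 × 1.5 = 29.67
  Sum = 294.625 µg/mL·h
k_e = ln2 / t½ = 0.693147 / 4.95 = 0.1400 h^-1
Extrapolated tail: C_last / k_e = 17.71 / 0.14 = 126.500
AUC_0→∞ = 294.625 + 126.500 = 421.125 µg/mL·h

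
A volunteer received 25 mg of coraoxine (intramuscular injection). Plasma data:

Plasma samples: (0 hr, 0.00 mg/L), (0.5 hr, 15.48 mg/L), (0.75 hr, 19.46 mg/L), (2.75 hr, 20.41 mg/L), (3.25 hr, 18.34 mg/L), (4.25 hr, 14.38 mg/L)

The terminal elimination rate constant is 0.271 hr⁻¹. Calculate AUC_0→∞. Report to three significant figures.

AUC = 127 mg/L·hr

Trapezoidal AUC_0→4.25:
  [0→0.5]: (0.00+15.48)/2 × 0.5 = 3.87
  [0.5→0.75]: (15.48+19.46)/2 × 0.25 = 4.3675
  [0.75→2.75]: (19.46+20.41)/2 × 2 = 39.87
  [2.75→3.25]: (20.41+18.34)/2 × 0.5 = 9.6875
  [3.25→4.25]: (18.34+14.38)/2 × 1 = 16.36
  Sum = 74.155 mg/L·hr
Extrapolated tail: C_last / k_e = 14.38 / 0.271 = 53.063
AUC_0→∞ = 74.155 + 53.063 = 127.218 mg/L·hr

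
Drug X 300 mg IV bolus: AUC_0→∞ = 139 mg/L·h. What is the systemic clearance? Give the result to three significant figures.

CL = 2.16 L/h

CL = Dose_iv / AUC_0→∞
   = 300 / 139 = 2.15827 L/h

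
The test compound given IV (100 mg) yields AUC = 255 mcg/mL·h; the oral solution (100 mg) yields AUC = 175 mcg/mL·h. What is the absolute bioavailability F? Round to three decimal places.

F = (AUC_ev / D_ev) / (AUC_iv / D_iv)
  = (175/100) / (255/100)
  = 1.75 / 2.55 = 0.6863

F = 0.686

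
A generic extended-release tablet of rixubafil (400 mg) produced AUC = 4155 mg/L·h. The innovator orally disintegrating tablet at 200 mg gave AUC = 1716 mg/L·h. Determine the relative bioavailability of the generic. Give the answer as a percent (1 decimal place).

F_rel = 121.1%

F_rel = (AUC_test/D_test) / (AUC_ref/D_ref)
      = (4155/400) / (1716/200)
      = 10.3875 / 8.58 = 1.2107 = 121.07%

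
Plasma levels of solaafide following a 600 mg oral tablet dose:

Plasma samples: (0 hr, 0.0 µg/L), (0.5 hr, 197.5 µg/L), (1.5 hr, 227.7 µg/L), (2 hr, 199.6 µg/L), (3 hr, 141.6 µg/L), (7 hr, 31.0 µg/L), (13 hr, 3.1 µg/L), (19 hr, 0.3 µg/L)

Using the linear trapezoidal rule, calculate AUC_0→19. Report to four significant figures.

Trapezoidal AUC_0→19:
  [0→0.5]: (0.0+197.5)/2 × 0.5 = 49.375
  [0.5→1.5]: (197.5+227.7)/2 × 1 = 212.6
  [1.5→2]: (227.7+199.6)/2 × 0.5 = 106.825
  [2→3]: (199.6+141.6)/2 × 1 = 170.6
  [3→7]: (141.6+31.0)/2 × 4 = 345.2
  [7→13]: (31.0+3.1)/2 × 6 = 102.3
  [13→19]: (3.1+0.3)/2 × 6 = 10.2
  Sum = 997.1 µg/L·hr

AUC = 997.1 µg/L·hr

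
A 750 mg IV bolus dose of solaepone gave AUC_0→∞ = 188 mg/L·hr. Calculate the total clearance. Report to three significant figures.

CL = Dose_iv / AUC_0→∞
   = 750 / 188 = 3.98936 L/hr

CL = 3.99 L/hr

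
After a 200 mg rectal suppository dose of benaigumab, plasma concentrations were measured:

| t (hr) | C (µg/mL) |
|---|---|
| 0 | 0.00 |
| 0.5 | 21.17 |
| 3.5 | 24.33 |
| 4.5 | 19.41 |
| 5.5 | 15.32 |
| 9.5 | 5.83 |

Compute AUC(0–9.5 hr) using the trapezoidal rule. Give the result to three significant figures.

AUC = 155 µg/mL·hr

Trapezoidal AUC_0→9.5:
  [0→0.5]: (0.00+21.17)/2 × 0.5 = 5.2925
  [0.5→3.5]: (21.17+24.33)/2 × 3 = 68.25
  [3.5→4.5]: (24.33+19.41)/2 × 1 = 21.87
  [4.5→5.5]: (19.41+15.32)/2 × 1 = 17.365
  [5.5→9.5]: (15.32+5.83)/2 × 4 = 42.3
  Sum = 155.0775 µg/mL·hr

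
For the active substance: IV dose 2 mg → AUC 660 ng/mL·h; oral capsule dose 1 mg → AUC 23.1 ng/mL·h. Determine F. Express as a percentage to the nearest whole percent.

F = 7%

F = (AUC_ev / D_ev) / (AUC_iv / D_iv)
  = (23.1/1) / (660/2)
  = 23.1 / 330 = 0.0700
  = 7.00%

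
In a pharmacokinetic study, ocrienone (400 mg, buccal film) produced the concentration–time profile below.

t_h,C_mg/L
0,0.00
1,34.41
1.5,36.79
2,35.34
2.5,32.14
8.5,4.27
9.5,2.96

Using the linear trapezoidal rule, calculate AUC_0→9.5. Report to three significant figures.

AUC = 183 mg/L·h

Trapezoidal AUC_0→9.5:
  [0→1]: (0.00+34.41)/2 × 1 = 17.205
  [1→1.5]: (34.41+36.79)/2 × 0.5 = 17.8
  [1.5→2]: (36.79+35.34)/2 × 0.5 = 18.0325
  [2→2.5]: (35.34+32.14)/2 × 0.5 = 16.87
  [2.5→8.5]: (32.14+4.27)/2 × 6 = 109.23
  [8.5→9.5]: (4.27+2.96)/2 × 1 = 3.615
  Sum = 182.7525 mg/L·h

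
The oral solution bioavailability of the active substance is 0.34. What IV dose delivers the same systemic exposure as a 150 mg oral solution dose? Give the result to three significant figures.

D_iv = 51.0 mg

Systemic exposure from an extravascular dose = F × D_ev, so the equivalent IV dose is F × D_ev.
D_iv = F × D_ev = 0.34 × 150 = 51 mg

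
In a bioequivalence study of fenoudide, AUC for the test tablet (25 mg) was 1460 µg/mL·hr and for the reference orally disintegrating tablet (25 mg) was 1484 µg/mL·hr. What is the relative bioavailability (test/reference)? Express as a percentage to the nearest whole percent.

F_rel = (AUC_test/D_test) / (AUC_ref/D_ref)
      = (1460/25) / (1484/25)
      = 58.4 / 59.36 = 0.9838 = 98.38%

F_rel = 98%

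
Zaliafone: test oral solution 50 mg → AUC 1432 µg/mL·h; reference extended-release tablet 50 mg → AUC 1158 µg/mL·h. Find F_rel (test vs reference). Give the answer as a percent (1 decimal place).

F_rel = 123.7%

F_rel = (AUC_test/D_test) / (AUC_ref/D_ref)
      = (1432/50) / (1158/50)
      = 28.64 / 23.16 = 1.2366 = 123.66%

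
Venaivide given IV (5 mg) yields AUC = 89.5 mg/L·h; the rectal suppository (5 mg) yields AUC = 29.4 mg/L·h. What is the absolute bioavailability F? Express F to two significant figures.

F = 0.33

F = (AUC_ev / D_ev) / (AUC_iv / D_iv)
  = (29.4/5) / (89.5/5)
  = 5.88 / 17.9 = 0.3285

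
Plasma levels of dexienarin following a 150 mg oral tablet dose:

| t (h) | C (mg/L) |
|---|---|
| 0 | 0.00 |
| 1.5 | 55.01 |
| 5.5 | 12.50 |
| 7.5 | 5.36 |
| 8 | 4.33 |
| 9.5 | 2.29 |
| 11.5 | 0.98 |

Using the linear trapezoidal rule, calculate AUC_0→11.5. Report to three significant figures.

AUC = 205 mg/L·h

Trapezoidal AUC_0→11.5:
  [0→1.5]: (0.00+55.01)/2 × 1.5 = 41.2575
  [1.5→5.5]: (55.01+12.50)/2 × 4 = 135.02
  [5.5→7.5]: (12.50+5.36)/2 × 2 = 17.86
  [7.5→8]: (5.36+4.33)/2 × 0.5 = 2.4225
  [8→9.5]: (4.33+2.29)/2 × 1.5 = 4.965
  [9.5→11.5]: (2.29+0.98)/2 × 2 = 3.27
  Sum = 204.795 mg/L·h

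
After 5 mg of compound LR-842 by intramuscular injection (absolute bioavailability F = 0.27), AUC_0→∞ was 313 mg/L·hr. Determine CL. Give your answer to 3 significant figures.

CL = F × Dose / AUC_0→∞
   = 0.27 × 5 / 313 = 0.0043131 L/hr

CL = 0.00431 L/hr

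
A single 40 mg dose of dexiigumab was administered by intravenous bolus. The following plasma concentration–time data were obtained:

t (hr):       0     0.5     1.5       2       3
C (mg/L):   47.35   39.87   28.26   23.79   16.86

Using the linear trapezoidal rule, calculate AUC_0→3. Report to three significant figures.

Trapezoidal AUC_0→3:
  [0→0.5]: (47.35+39.87)/2 × 0.5 = 21.805
  [0.5→1.5]: (39.87+28.26)/2 × 1 = 34.065
  [1.5→2]: (28.26+23.79)/2 × 0.5 = 13.0125
  [2→3]: (23.79+16.86)/2 × 1 = 20.325
  Sum = 89.2075 mg/L·hr

AUC = 89.2 mg/L·hr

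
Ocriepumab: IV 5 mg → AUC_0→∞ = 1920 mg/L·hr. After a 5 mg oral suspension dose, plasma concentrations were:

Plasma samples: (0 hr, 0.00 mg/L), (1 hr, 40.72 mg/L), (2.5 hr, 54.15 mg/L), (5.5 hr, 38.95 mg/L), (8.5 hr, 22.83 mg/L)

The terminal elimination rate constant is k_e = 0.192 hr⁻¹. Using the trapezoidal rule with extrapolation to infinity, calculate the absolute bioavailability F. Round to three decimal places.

F = 0.231

Trapezoidal AUC_0→8.5 (oral suspension):
  [0→1]: (0.00+40.72)/2 × 1 = 20.36
  [1→2.5]: (40.72+54.15)/2 × 1.5 = 71.1525
  [2.5→5.5]: (54.15+38.95)/2 × 3 = 139.65
  [5.5→8.5]: (38.95+22.83)/2 × 3 = 92.67
  Sum = 323.8325 mg/L·hr
Tail: C_last/k_e = 22.83/0.192 = 118.906
AUC_0→∞ (oral suspension) = 323.8325 + 118.906 = 442.7385 mg/L·hr
F = (AUC_ev/D_ev)/(AUC_iv/D_iv) = (442.7385/5)/(1920/5) = 88.5477/384 = 0.2306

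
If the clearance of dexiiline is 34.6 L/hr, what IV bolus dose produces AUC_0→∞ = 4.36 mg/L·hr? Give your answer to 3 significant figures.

Dose_iv = CL × AUC_0→∞
     = 34.6 × 4.36 = 150.856 mg

Dose = 151 mg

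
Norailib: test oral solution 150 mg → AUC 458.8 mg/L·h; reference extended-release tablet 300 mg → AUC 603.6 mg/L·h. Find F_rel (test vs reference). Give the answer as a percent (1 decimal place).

F_rel = 152.0%

F_rel = (AUC_test/D_test) / (AUC_ref/D_ref)
      = (458.8/150) / (603.6/300)
      = 3.05867 / 2.012 = 1.5202 = 152.02%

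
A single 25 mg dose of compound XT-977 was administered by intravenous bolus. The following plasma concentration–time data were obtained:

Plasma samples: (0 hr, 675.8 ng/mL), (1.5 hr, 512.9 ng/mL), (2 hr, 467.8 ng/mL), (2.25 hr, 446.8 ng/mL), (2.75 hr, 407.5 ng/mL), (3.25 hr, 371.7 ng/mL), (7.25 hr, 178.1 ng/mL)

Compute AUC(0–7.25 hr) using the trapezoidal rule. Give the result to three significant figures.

Trapezoidal AUC_0→7.25:
  [0→1.5]: (675.8+512.9)/2 × 1.5 = 891.525
  [1.5→2]: (512.9+467.8)/2 × 0.5 = 245.175
  [2→2.25]: (467.8+446.8)/2 × 0.25 = 114.325
  [2.25→2.75]: (446.8+407.5)/2 × 0.5 = 213.575
  [2.75→3.25]: (407.5+371.7)/2 × 0.5 = 194.8
  [3.25→7.25]: (371.7+178.1)/2 × 4 = 1099.6
  Sum = 2759.0 ng/mL·hr

AUC = 2760 ng/mL·hr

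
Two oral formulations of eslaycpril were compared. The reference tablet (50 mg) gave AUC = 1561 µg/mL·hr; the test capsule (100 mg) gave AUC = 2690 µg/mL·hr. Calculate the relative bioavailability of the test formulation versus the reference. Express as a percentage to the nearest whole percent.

F_rel = 86%

F_rel = (AUC_test/D_test) / (AUC_ref/D_ref)
      = (2690/100) / (1561/50)
      = 26.9 / 31.22 = 0.8616 = 86.16%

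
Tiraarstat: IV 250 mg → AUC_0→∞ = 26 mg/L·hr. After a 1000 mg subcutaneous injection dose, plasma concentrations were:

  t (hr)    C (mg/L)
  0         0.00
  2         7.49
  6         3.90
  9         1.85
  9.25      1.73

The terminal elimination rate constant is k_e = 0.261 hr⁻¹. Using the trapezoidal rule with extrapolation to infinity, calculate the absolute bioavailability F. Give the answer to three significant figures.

F = 0.442

Trapezoidal AUC_0→9.25 (subcutaneous injection):
  [0→2]: (0.00+7.49)/2 × 2 = 7.49
  [2→6]: (7.49+3.90)/2 × 4 = 22.78
  [6→9]: (3.90+1.85)/2 × 3 = 8.625
  [9→9.25]: (1.85+1.73)/2 × 0.25 = 0.4475
  Sum = 39.3425 mg/L·hr
Tail: C_last/k_e = 1.73/0.261 = 6.628
AUC_0→∞ (subcutaneous injection) = 39.3425 + 6.628 = 45.9705 mg/L·hr
F = (AUC_ev/D_ev)/(AUC_iv/D_iv) = (45.9705/1000)/(26/250) = 0.0459705/0.104 = 0.4420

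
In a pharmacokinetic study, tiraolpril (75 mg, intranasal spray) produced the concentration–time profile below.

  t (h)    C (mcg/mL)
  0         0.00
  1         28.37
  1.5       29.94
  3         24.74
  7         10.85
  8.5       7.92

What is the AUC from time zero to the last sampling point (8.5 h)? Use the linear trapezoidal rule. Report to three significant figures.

Trapezoidal AUC_0→8.5:
  [0→1]: (0.00+28.37)/2 × 1 = 14.185
  [1→1.5]: (28.37+29.94)/2 × 0.5 = 14.5775
  [1.5→3]: (29.94+24.74)/2 × 1.5 = 41.01
  [3→7]: (24.74+10.85)/2 × 4 = 71.18
  [7→8.5]: (10.85+7.92)/2 × 1.5 = 14.0775
  Sum = 155.03 mcg/mL·h

AUC = 155 mcg/mL·h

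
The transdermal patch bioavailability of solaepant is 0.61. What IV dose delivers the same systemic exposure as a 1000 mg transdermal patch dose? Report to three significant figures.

D_iv = 610 mg

Systemic exposure from an extravascular dose = F × D_ev, so the equivalent IV dose is F × D_ev.
D_iv = F × D_ev = 0.61 × 1000 = 610 mg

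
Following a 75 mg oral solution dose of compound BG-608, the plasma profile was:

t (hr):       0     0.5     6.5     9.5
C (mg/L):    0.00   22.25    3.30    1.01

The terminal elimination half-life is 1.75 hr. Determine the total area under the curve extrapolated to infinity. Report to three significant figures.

AUC = 91.2 mg/L·hr

Trapezoidal AUC_0→9.5:
  [0→0.5]: (0.00+22.25)/2 × 0.5 = 5.5625
  [0.5→6.5]: (22.25+3.30)/2 × 6 = 76.65
  [6.5→9.5]: (3.30+1.01)/2 × 3 = 6.465
  Sum = 88.6775 mg/L·hr
k_e = ln2 / t½ = 0.693147 / 1.75 = 0.3961 hr^-1
Extrapolated tail: C_last / k_e = 1.01 / 0.3961 = 2.550
AUC_0→∞ = 88.6775 + 2.550 = 91.2275 mg/L·hr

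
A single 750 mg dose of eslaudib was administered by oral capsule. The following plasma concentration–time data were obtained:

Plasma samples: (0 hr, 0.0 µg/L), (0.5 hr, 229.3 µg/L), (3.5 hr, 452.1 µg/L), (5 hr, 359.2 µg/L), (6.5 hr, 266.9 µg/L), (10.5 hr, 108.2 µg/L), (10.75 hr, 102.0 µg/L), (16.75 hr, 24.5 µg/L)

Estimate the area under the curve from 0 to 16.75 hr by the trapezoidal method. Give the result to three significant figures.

AUC = 3310 µg/L·hr

Trapezoidal AUC_0→16.75:
  [0→0.5]: (0.0+229.3)/2 × 0.5 = 57.325
  [0.5→3.5]: (229.3+452.1)/2 × 3 = 1022.1
  [3.5→5]: (452.1+359.2)/2 × 1.5 = 608.475
  [5→6.5]: (359.2+266.9)/2 × 1.5 = 469.575
  [6.5→10.5]: (266.9+108.2)/2 × 4 = 750.2
  [10.5→10.75]: (108.2+102.0)/2 × 0.25 = 26.275
  [10.75→16.75]: (102.0+24.5)/2 × 6 = 379.5
  Sum = 3313.45 µg/L·hr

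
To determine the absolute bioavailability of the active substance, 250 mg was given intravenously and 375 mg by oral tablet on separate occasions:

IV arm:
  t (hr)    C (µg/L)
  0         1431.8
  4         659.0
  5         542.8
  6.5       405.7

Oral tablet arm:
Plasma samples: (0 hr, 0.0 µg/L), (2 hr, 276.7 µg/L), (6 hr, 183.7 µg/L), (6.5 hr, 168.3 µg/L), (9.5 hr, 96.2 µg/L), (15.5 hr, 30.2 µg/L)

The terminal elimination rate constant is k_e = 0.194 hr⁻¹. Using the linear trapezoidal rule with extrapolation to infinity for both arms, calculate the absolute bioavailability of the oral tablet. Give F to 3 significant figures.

Trapezoidal AUC_0→6.5 (IV):
  [0→4]: (1431.8+659.0)/2 × 4 = 4181.6
  [4→5]: (659.0+542.8)/2 × 1 = 600.9
  [5→6.5]: (542.8+405.7)/2 × 1.5 = 711.375
  Sum = 5493.875 µg/L·hr
IV tail: 405.7/0.194 = 2091.237; AUC_iv,0→∞ = 5493.875 + 2091.237 = 7585.112 µg/L·hr
Trapezoidal AUC_0→15.5 (oral tablet):
  [0→2]: (0.0+276.7)/2 × 2 = 276.7
  [2→6]: (276.7+183.7)/2 × 4 = 920.8
  [6→6.5]: (183.7+168.3)/2 × 0.5 = 88.0
  [6.5→9.5]: (168.3+96.2)/2 × 3 = 396.75
  [9.5→15.5]: (96.2+30.2)/2 × 6 = 379.2
  Sum = 2061.45 µg/L·hr
oral tablet tail: 30.2/0.194 = 155.670; AUC_ev,0→∞ = 2061.45 + 155.670 = 2217.12 µg/L·hr
F = (AUC_ev/D_ev)/(AUC_iv/D_iv) = (2217.12/375)/(7585.112/250) = 5.91232/30.340448 = 0.1949

F = 0.195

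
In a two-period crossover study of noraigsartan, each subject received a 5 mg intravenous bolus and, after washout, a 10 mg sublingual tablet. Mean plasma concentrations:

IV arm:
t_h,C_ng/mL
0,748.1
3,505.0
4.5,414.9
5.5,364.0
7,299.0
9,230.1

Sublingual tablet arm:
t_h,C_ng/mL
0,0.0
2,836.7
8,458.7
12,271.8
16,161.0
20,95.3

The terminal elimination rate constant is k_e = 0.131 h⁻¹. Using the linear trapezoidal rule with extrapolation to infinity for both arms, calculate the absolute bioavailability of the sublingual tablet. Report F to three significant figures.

Trapezoidal AUC_0→9 (IV):
  [0→3]: (748.1+505.0)/2 × 3 = 1879.65
  [3→4.5]: (505.0+414.9)/2 × 1.5 = 689.925
  [4.5→5.5]: (414.9+364.0)/2 × 1 = 389.45
  [5.5→7]: (364.0+299.0)/2 × 1.5 = 497.25
  [7→9]: (299.0+230.1)/2 × 2 = 529.1
  Sum = 3985.375 ng/mL·h
IV tail: 230.1/0.131 = 1756.489; AUC_iv,0→∞ = 3985.375 + 1756.489 = 5741.864 ng/mL·h
Trapezoidal AUC_0→20 (sublingual tablet):
  [0→2]: (0.0+836.7)/2 × 2 = 836.7
  [2→8]: (836.7+458.7)/2 × 6 = 3886.2
  [8→12]: (458.7+271.8)/2 × 4 = 1461.0
  [12→16]: (271.8+161.0)/2 × 4 = 865.6
  [16→20]: (161.0+95.3)/2 × 4 = 512.6
  Sum = 7562.1 ng/mL·h
sublingual tablet tail: 95.3/0.131 = 727.481; AUC_ev,0→∞ = 7562.1 + 727.481 = 8289.581 ng/mL·h
F = (AUC_ev/D_ev)/(AUC_iv/D_iv) = (8289.581/10)/(5741.864/5) = 828.9581/1148.3728 = 0.7219

F = 0.722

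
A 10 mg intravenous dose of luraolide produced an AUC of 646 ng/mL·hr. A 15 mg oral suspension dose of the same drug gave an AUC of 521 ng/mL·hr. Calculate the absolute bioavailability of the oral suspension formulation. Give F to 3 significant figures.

F = (AUC_ev / D_ev) / (AUC_iv / D_iv)
  = (521/15) / (646/10)
  = 34.7333 / 64.6 = 0.5377

F = 0.538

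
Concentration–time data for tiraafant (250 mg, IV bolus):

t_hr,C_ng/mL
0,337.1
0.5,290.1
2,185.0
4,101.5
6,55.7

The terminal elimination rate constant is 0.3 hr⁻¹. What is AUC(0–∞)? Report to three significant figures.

AUC = 1140 ng/mL·hr

Trapezoidal AUC_0→6:
  [0→0.5]: (337.1+290.1)/2 × 0.5 = 156.8
  [0.5→2]: (290.1+185.0)/2 × 1.5 = 356.325
  [2→4]: (185.0+101.5)/2 × 2 = 286.5
  [4→6]: (101.5+55.7)/2 × 2 = 157.2
  Sum = 956.825 ng/mL·hr
Extrapolated tail: C_last / k_e = 55.7 / 0.3 = 185.667
AUC_0→∞ = 956.825 + 185.667 = 1142.492 ng/mL·hr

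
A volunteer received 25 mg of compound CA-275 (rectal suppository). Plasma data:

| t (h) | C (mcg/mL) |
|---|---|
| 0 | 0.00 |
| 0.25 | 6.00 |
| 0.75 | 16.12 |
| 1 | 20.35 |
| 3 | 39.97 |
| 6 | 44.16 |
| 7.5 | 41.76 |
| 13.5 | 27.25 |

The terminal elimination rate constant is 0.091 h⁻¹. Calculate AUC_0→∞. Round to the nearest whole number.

Trapezoidal AUC_0→13.5:
  [0→0.25]: (0.00+6.00)/2 × 0.25 = 0.75
  [0.25→0.75]: (6.00+16.12)/2 × 0.5 = 5.53
  [0.75→1]: (16.12+20.35)/2 × 0.25 = 4.55875
  [1→3]: (20.35+39.97)/2 × 2 = 60.32
  [3→6]: (39.97+44.16)/2 × 3 = 126.195
  [6→7.5]: (44.16+41.76)/2 × 1.5 = 64.44
  [7.5→13.5]: (41.76+27.25)/2 × 6 = 207.03
  Sum = 468.82375 mcg/mL·h
Extrapolated tail: C_last / k_e = 27.25 / 0.091 = 299.451
AUC_0→∞ = 468.82375 + 299.451 = 768.27475 mcg/mL·h

AUC = 768 mcg/mL·h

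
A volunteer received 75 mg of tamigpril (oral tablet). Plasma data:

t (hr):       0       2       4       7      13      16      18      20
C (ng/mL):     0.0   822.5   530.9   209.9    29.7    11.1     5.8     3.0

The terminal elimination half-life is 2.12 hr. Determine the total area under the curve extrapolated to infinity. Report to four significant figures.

Trapezoidal AUC_0→20:
  [0→2]: (0.0+822.5)/2 × 2 = 822.5
  [2→4]: (822.5+530.9)/2 × 2 = 1353.4
  [4→7]: (530.9+209.9)/2 × 3 = 1111.2
  [7→13]: (209.9+29.7)/2 × 6 = 718.8
  [13→16]: (29.7+11.1)/2 × 3 = 61.2
  [16→18]: (11.1+5.8)/2 × 2 = 16.9
  [18→20]: (5.8+3.0)/2 × 2 = 8.8
  Sum = 4092.8 ng/mL·hr
k_e = ln2 / t½ = 0.693147 / 2.12 = 0.3270 hr^-1
Extrapolated tail: C_last / k_e = 3.0 / 0.327 = 9.174
AUC_0→∞ = 4092.8 + 9.174 = 4101.974 ng/mL·hr

AUC = 4102 ng/mL·hr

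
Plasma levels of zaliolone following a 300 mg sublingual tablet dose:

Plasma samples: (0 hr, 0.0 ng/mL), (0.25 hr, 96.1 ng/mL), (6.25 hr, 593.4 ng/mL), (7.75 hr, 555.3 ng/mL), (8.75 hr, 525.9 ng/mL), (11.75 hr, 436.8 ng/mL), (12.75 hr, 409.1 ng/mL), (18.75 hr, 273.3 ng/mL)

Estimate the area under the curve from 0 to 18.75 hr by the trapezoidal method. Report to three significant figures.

AUC = 7400 ng/mL·hr

Trapezoidal AUC_0→18.75:
  [0→0.25]: (0.0+96.1)/2 × 0.25 = 12.0125
  [0.25→6.25]: (96.1+593.4)/2 × 6 = 2068.5
  [6.25→7.75]: (593.4+555.3)/2 × 1.5 = 861.525
  [7.75→8.75]: (555.3+525.9)/2 × 1 = 540.6
  [8.75→11.75]: (525.9+436.8)/2 × 3 = 1444.05
  [11.75→12.75]: (436.8+409.1)/2 × 1 = 422.95
  [12.75→18.75]: (409.1+273.3)/2 × 6 = 2047.2
  Sum = 7396.8375 ng/mL·hr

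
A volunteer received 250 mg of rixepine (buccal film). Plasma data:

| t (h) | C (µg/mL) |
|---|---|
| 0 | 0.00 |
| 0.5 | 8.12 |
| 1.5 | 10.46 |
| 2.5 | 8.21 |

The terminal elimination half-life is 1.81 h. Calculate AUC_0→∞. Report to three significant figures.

AUC = 42.1 µg/mL·h

Trapezoidal AUC_0→2.5:
  [0→0.5]: (0.00+8.12)/2 × 0.5 = 2.03
  [0.5→1.5]: (8.12+10.46)/2 × 1 = 9.29
  [1.5→2.5]: (10.46+8.21)/2 × 1 = 9.335
  Sum = 20.655 µg/mL·h
k_e = ln2 / t½ = 0.693147 / 1.81 = 0.3830 h^-1
Extrapolated tail: C_last / k_e = 8.21 / 0.383 = 21.436
AUC_0→∞ = 20.655 + 21.436 = 42.091 µg/mL·h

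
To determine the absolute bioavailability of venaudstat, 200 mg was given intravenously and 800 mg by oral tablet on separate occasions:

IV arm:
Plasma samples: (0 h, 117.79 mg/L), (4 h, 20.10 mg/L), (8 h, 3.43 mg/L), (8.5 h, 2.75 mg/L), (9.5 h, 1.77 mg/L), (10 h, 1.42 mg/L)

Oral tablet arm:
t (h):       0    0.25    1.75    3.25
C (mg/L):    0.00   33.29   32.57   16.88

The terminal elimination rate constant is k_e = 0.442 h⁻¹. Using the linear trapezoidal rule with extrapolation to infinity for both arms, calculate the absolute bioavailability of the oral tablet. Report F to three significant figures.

Trapezoidal AUC_0→10 (IV):
  [0→4]: (117.79+20.10)/2 × 4 = 275.78
  [4→8]: (20.10+3.43)/2 × 4 = 47.06
  [8→8.5]: (3.43+2.75)/2 × 0.5 = 1.545
  [8.5→9.5]: (2.75+1.77)/2 × 1 = 2.26
  [9.5→10]: (1.77+1.42)/2 × 0.5 = 0.7975
  Sum = 327.4425 mg/L·h
IV tail: 1.42/0.442 = 3.213; AUC_iv,0→∞ = 327.4425 + 3.213 = 330.6555 mg/L·h
Trapezoidal AUC_0→3.25 (oral tablet):
  [0→0.25]: (0.00+33.29)/2 × 0.25 = 4.16125
  [0.25→1.75]: (33.29+32.57)/2 × 1.5 = 49.395
  [1.75→3.25]: (32.57+16.88)/2 × 1.5 = 37.0875
  Sum = 90.64375 mg/L·h
oral tablet tail: 16.88/0.442 = 38.190; AUC_ev,0→∞ = 90.64375 + 38.190 = 128.83375 mg/L·h
F = (AUC_ev/D_ev)/(AUC_iv/D_iv) = (128.83375/800)/(330.6555/200) = 0.161042/1.6532775 = 0.0974

F = 0.0974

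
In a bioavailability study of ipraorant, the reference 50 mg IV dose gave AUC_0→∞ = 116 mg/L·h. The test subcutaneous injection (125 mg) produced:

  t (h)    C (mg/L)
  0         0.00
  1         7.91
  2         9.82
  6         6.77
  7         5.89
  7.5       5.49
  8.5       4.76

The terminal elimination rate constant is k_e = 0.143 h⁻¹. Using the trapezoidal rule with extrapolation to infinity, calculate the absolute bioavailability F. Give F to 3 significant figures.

F = 0.323

Trapezoidal AUC_0→8.5 (subcutaneous injection):
  [0→1]: (0.00+7.91)/2 × 1 = 3.955
  [1→2]: (7.91+9.82)/2 × 1 = 8.865
  [2→6]: (9.82+6.77)/2 × 4 = 33.18
  [6→7]: (6.77+5.89)/2 × 1 = 6.33
  [7→7.5]: (5.89+5.49)/2 × 0.5 = 2.845
  [7.5→8.5]: (5.49+4.76)/2 × 1 = 5.125
  Sum = 60.3 mg/L·h
Tail: C_last/k_e = 4.76/0.143 = 33.287
AUC_0→∞ (subcutaneous injection) = 60.3 + 33.287 = 93.587 mg/L·h
F = (AUC_ev/D_ev)/(AUC_iv/D_iv) = (93.587/125)/(116/50) = 0.748696/2.32 = 0.3227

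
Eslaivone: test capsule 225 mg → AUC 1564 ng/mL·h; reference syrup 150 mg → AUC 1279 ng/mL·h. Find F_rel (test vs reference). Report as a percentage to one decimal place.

F_rel = 81.5%

F_rel = (AUC_test/D_test) / (AUC_ref/D_ref)
      = (1564/225) / (1279/150)
      = 6.95111 / 8.52667 = 0.8152 = 81.52%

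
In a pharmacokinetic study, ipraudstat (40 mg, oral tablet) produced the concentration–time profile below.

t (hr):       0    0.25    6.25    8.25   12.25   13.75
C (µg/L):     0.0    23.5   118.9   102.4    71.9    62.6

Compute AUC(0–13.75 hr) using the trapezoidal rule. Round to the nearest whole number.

Trapezoidal AUC_0→13.75:
  [0→0.25]: (0.0+23.5)/2 × 0.25 = 2.9375
  [0.25→6.25]: (23.5+118.9)/2 × 6 = 427.2
  [6.25→8.25]: (118.9+102.4)/2 × 2 = 221.3
  [8.25→12.25]: (102.4+71.9)/2 × 4 = 348.6
  [12.25→13.75]: (71.9+62.6)/2 × 1.5 = 100.875
  Sum = 1100.9125 µg/L·hr

AUC = 1101 µg/L·hr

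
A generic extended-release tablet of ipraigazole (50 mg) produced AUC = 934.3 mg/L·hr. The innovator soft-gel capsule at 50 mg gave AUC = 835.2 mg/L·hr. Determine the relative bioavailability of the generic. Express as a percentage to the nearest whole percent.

F_rel = 112%

F_rel = (AUC_test/D_test) / (AUC_ref/D_ref)
      = (934.3/50) / (835.2/50)
      = 18.686 / 16.704 = 1.1187 = 111.87%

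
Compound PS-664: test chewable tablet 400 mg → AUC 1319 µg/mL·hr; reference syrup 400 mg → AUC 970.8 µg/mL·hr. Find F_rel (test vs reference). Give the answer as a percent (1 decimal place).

F_rel = (AUC_test/D_test) / (AUC_ref/D_ref)
      = (1319/400) / (970.8/400)
      = 3.2975 / 2.427 = 1.3587 = 135.87%

F_rel = 135.9%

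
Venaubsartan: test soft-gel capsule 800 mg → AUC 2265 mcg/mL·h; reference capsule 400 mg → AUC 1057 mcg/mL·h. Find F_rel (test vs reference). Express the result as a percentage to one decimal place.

F_rel = 107.1%

F_rel = (AUC_test/D_test) / (AUC_ref/D_ref)
      = (2265/800) / (1057/400)
      = 2.83125 / 2.6425 = 1.0714 = 107.14%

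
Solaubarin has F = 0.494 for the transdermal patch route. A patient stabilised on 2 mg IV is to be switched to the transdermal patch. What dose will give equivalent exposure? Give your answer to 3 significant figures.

For equal systemic exposure: F × D_ev = D_iv
D_ev = D_iv / F = 2 / 0.494 = 4.04858 mg

D_transdermal = 4.05 mg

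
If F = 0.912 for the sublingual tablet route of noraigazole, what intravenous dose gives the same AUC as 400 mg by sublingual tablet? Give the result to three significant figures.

Systemic exposure from an extravascular dose = F × D_ev, so the equivalent IV dose is F × D_ev.
D_iv = F × D_ev = 0.912 × 400 = 364.8 mg

D_iv = 365 mg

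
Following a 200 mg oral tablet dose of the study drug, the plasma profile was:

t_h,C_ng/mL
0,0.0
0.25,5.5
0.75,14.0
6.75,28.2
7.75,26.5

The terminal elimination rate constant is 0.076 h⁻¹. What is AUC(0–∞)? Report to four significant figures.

AUC = 508.2 ng/mL·h

Trapezoidal AUC_0→7.75:
  [0→0.25]: (0.0+5.5)/2 × 0.25 = 0.6875
  [0.25→0.75]: (5.5+14.0)/2 × 0.5 = 4.875
  [0.75→6.75]: (14.0+28.2)/2 × 6 = 126.6
  [6.75→7.75]: (28.2+26.5)/2 × 1 = 27.35
  Sum = 159.5125 ng/mL·h
Extrapolated tail: C_last / k_e = 26.5 / 0.076 = 348.684
AUC_0→∞ = 159.5125 + 348.684 = 508.1965 ng/mL·h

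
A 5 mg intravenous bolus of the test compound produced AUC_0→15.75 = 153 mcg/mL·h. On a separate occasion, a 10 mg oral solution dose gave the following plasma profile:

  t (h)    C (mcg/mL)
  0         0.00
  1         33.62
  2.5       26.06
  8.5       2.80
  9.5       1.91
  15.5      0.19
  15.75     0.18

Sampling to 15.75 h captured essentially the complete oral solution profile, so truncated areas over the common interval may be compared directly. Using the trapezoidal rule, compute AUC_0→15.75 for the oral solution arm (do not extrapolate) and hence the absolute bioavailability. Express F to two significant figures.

Trapezoidal AUC_0→15.75 (oral solution):
  [0→1]: (0.00+33.62)/2 × 1 = 16.81
  [1→2.5]: (33.62+26.06)/2 × 1.5 = 44.76
  [2.5→8.5]: (26.06+2.80)/2 × 6 = 86.58
  [8.5→9.5]: (2.80+1.91)/2 × 1 = 2.355
  [9.5→15.5]: (1.91+0.19)/2 × 6 = 6.3
  [15.5→15.75]: (0.19+0.18)/2 × 0.25 = 0.04625
  Sum = 156.85125 mcg/mL·h
F = (AUC_ev/D_ev)/(AUC_iv/D_iv) = (156.85125/10)/(153/5) = 15.685125/30.6 = 0.5126

F = 0.51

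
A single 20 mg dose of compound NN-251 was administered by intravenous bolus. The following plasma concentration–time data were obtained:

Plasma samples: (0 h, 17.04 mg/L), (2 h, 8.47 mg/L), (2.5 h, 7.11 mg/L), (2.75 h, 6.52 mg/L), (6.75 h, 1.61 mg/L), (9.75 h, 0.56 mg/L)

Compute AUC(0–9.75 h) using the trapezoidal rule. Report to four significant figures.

Trapezoidal AUC_0→9.75:
  [0→2]: (17.04+8.47)/2 × 2 = 25.51
  [2→2.5]: (8.47+7.11)/2 × 0.5 = 3.895
  [2.5→2.75]: (7.11+6.52)/2 × 0.25 = 1.70375
  [2.75→6.75]: (6.52+1.61)/2 × 4 = 16.26
  [6.75→9.75]: (1.61+0.56)/2 × 3 = 3.255
  Sum = 50.62375 mg/L·h

AUC = 50.62 mg/L·h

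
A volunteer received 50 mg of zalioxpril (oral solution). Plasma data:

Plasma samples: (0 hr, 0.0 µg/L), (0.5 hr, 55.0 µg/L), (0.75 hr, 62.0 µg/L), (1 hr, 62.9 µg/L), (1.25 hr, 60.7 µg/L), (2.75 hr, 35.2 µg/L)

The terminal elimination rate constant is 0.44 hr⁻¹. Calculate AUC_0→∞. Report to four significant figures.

Trapezoidal AUC_0→2.75:
  [0→0.5]: (0.0+55.0)/2 × 0.5 = 13.75
  [0.5→0.75]: (55.0+62.0)/2 × 0.25 = 14.625
  [0.75→1]: (62.0+62.9)/2 × 0.25 = 15.6125
  [1→1.25]: (62.9+60.7)/2 × 0.25 = 15.45
  [1.25→2.75]: (60.7+35.2)/2 × 1.5 = 71.925
  Sum = 131.3625 µg/L·hr
Extrapolated tail: C_last / k_e = 35.2 / 0.44 = 80.000
AUC_0→∞ = 131.3625 + 80.000 = 211.3625 µg/L·hr

AUC = 211.4 µg/L·hr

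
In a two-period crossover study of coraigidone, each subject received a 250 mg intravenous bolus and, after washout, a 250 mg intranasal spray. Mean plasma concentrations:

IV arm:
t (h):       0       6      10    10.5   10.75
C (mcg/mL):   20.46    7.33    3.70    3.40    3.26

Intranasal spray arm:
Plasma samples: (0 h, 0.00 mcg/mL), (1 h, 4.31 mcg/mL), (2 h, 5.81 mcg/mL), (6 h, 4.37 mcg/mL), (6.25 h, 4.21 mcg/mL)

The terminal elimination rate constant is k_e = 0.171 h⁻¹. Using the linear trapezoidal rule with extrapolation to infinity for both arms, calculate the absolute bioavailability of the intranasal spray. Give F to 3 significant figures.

Trapezoidal AUC_0→10.75 (IV):
  [0→6]: (20.46+7.33)/2 × 6 = 83.37
  [6→10]: (7.33+3.70)/2 × 4 = 22.06
  [10→10.5]: (3.70+3.40)/2 × 0.5 = 1.775
  [10.5→10.75]: (3.40+3.26)/2 × 0.25 = 0.8325
  Sum = 108.0375 mcg/mL·h
IV tail: 3.26/0.171 = 19.064; AUC_iv,0→∞ = 108.0375 + 19.064 = 127.1015 mcg/mL·h
Trapezoidal AUC_0→6.25 (intranasal spray):
  [0→1]: (0.00+4.31)/2 × 1 = 2.155
  [1→2]: (4.31+5.81)/2 × 1 = 5.06
  [2→6]: (5.81+4.37)/2 × 4 = 20.36
  [6→6.25]: (4.37+4.21)/2 × 0.25 = 1.0725
  Sum = 28.6475 mcg/mL·h
intranasal spray tail: 4.21/0.171 = 24.620; AUC_ev,0→∞ = 28.6475 + 24.620 = 53.2675 mcg/mL·h
F = (AUC_ev/D_ev)/(AUC_iv/D_iv) = (53.2675/250)/(127.1015/250) = 0.21307/0.508406 = 0.4191

F = 0.419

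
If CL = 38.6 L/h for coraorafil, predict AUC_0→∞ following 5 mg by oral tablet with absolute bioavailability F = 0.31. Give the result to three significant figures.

AUC = 0.0402 mg/L·h

AUC_0→∞ = F × Dose / CL
        = 0.31 × 5 / 38.6 = 0.0401554 mg/L·h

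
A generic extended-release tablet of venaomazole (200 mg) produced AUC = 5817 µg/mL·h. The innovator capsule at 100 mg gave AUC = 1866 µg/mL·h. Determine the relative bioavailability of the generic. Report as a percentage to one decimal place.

F_rel = (AUC_test/D_test) / (AUC_ref/D_ref)
      = (5817/200) / (1866/100)
      = 29.085 / 18.66 = 1.5587 = 155.87%

F_rel = 155.9%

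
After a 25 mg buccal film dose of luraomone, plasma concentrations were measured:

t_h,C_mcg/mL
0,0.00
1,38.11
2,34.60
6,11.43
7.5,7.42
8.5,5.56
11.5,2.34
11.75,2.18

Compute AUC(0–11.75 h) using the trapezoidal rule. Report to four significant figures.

AUC = 180.5 mcg/mL·h

Trapezoidal AUC_0→11.75:
  [0→1]: (0.00+38.11)/2 × 1 = 19.055
  [1→2]: (38.11+34.60)/2 × 1 = 36.355
  [2→6]: (34.60+11.43)/2 × 4 = 92.06
  [6→7.5]: (11.43+7.42)/2 × 1.5 = 14.1375
  [7.5→8.5]: (7.42+5.56)/2 × 1 = 6.49
  [8.5→11.5]: (5.56+2.34)/2 × 3 = 11.85
  [11.5→11.75]: (2.34+2.18)/2 × 0.25 = 0.565
  Sum = 180.5125 mcg/mL·h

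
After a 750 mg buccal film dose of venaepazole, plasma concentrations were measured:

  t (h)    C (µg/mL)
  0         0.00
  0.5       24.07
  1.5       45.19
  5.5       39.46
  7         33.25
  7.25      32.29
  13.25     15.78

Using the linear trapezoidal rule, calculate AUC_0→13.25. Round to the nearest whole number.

AUC = 417 µg/mL·h

Trapezoidal AUC_0→13.25:
  [0→0.5]: (0.00+24.07)/2 × 0.5 = 6.0175
  [0.5→1.5]: (24.07+45.19)/2 × 1 = 34.63
  [1.5→5.5]: (45.19+39.46)/2 × 4 = 169.3
  [5.5→7]: (39.46+33.25)/2 × 1.5 = 54.5325
  [7→7.25]: (33.25+32.29)/2 × 0.25 = 8.1925
  [7.25→13.25]: (32.29+15.78)/2 × 6 = 144.21
  Sum = 416.8825 µg/mL·h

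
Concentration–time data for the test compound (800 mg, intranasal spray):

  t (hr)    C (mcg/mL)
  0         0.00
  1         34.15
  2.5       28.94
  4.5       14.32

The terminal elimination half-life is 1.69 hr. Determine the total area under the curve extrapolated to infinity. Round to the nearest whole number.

Trapezoidal AUC_0→4.5:
  [0→1]: (0.00+34.15)/2 × 1 = 17.075
  [1→2.5]: (34.15+28.94)/2 × 1.5 = 47.3175
  [2.5→4.5]: (28.94+14.32)/2 × 2 = 43.26
  Sum = 107.6525 mcg/mL·hr
k_e = ln2 / t½ = 0.693147 / 1.69 = 0.4101 hr^-1
Extrapolated tail: C_last / k_e = 14.32 / 0.4101 = 34.918
AUC_0→∞ = 107.6525 + 34.918 = 142.5705 mcg/mL·hr

AUC = 143 mcg/mL·hr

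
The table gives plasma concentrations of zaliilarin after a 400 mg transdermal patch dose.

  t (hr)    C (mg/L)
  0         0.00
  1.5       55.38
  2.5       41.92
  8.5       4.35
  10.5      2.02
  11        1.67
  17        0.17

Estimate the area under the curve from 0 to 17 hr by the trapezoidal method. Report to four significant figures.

AUC = 241.8 mg/L·hr

Trapezoidal AUC_0→17:
  [0→1.5]: (0.00+55.38)/2 × 1.5 = 41.535
  [1.5→2.5]: (55.38+41.92)/2 × 1 = 48.65
  [2.5→8.5]: (41.92+4.35)/2 × 6 = 138.81
  [8.5→10.5]: (4.35+2.02)/2 × 2 = 6.37
  [10.5→11]: (2.02+1.67)/2 × 0.5 = 0.9225
  [11→17]: (1.67+0.17)/2 × 6 = 5.52
  Sum = 241.8075 mg/L·hr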